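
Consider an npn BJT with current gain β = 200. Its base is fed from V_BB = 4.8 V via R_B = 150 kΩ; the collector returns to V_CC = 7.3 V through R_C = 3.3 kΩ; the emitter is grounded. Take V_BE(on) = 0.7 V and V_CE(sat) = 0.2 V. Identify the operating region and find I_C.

Assume active: I_B = (4.8 − 0.7)/150 = 0.0273 mA, giving I_C = β·I_B = 5.47 mA.
But then V_CE = 7.3 − 5.47×3.3 = -10.7 V < V_CE(sat) = 0.2 V — impossible in the active region.
So the transistor is saturated. With V_CE = 0.2 V, I_C = (V_CC − 0.2)/R_C = 7.1/3.3 = 2.15 mA.
Check: β·I_B = 5.47 mA > I_C = 2.15 mA, confirming saturation.

saturation; I_C ≈ 2.2 mA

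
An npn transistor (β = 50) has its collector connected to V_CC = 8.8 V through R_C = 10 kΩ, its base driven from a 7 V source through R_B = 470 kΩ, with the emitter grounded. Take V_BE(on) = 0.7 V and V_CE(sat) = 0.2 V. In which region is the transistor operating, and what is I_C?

Assume active. Base-emitter loop: I_B = (V_BB − V_BE)/R_B = (7 − 0.7)/470 = 0.0134 mA.
I_C = β·I_B = 50×0.0134 = 0.67 mA.
V_CE = V_CC − I_C·R_C = 8.8 − 0.67×10 = 2.1 V > V_CE(sat), so the active-region assumption holds.

active; I_C ≈ 0.67 mA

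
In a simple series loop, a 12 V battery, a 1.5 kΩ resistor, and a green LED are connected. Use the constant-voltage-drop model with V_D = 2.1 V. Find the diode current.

I ≈ 6.6 mA

KVL around the loop: 12 = V_D + I·R = 2.1 + I × 1.5 kΩ.
So I = (12 − 2.1) / 1.5 kΩ = 9.9 / 1.5 = 6.6 mA.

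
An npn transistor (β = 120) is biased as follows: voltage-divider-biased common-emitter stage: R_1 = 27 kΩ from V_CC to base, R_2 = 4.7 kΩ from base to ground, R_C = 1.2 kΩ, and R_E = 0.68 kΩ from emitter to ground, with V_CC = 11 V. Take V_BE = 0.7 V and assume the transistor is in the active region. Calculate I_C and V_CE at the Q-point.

Thevenize the base divider: V_Th = V_CC·R_2/(R_1+R_2) = 11×4.7/31.7 = 1.63 V, R_Th = R_1‖R_2 = 4 kΩ.
Base-emitter loop: V_Th = I_B·R_Th + V_BE + (β+1)I_B·R_E, so I_B = (1.63 − 0.7) / (4 + 121×0.68) = 0.0108 mA.
I_C = β·I_B = 120×0.0108 = 1.29 mA, and I_E = (β+1)I_B = 1.31 mA.
V_CE = V_CC − I_C·R_C − I_E·R_E = 11 − 1.29×1.2 − 1.31×0.68 = 8.56 V.
V_CE = 8.56 V > 0.2 V confirms active-region operation.

I_C ≈ 1.3 mA, V_CE ≈ 8.6 V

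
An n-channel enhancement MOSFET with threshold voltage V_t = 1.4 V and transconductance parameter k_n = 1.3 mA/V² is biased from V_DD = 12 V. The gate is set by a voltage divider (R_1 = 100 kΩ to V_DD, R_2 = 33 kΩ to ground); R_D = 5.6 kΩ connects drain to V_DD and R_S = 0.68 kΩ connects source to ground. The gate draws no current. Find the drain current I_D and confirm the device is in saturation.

V_G = V_DD·R_2/(R_1+R_2) = 12×33/133 = 2.98 V.
Assume saturation: I_D = (k_n/2)(V_GS − V_t)² with V_GS = V_G − I_D·R_S = 2.98 − 0.68·I_D.
Substituting gives 0.301·I_D² − 2.39·I_D + 1.62 = 0, with roots I_D = 0.745 or 7.22 mA.
The root I_D = 7.22 mA gives V_GS = -1.93 V ≤ V_t, so take I_D = 0.745 mA.
Then V_GS = 2.47 V and V_DS = V_DD − I_D(R_D+R_S) = 12 − 0.745×6.28 = 7.32 V.
Saturation requires V_DS ≥ V_GS − V_t = 1.07 V; 7.32 ≥ 1.07 ✓.

I_D ≈ 0.75 mA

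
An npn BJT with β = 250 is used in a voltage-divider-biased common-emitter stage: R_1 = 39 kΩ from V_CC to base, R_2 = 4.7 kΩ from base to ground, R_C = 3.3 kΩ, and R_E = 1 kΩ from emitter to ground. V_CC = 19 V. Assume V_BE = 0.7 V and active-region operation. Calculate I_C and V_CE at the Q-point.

Thevenize the base divider: V_Th = V_CC·R_2/(R_1+R_2) = 19×4.7/43.7 = 2.04 V, R_Th = R_1‖R_2 = 4.19 kΩ.
Base-emitter loop: V_Th = I_B·R_Th + V_BE + (β+1)I_B·R_E, so I_B = (2.04 − 0.7) / (4.19 + 251×1) = 0.00526 mA.
I_C = β·I_B = 250×0.00526 = 1.32 mA, and I_E = (β+1)I_B = 1.32 mA.
V_CE = V_CC − I_C·R_C − I_E·R_E = 19 − 1.32×3.3 − 1.32×1 = 13.3 V.
V_CE = 13.3 V > 0.2 V confirms active-region operation.

I_C ≈ 1.3 mA, V_CE ≈ 13 V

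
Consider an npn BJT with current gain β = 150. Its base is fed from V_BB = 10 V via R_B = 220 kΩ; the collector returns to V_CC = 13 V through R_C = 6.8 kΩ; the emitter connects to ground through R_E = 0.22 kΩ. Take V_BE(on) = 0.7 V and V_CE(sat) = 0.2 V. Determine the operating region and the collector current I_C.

saturation; I_C ≈ 1.8 mA

Assume active: I_B = (10 − 0.7)/(220 + 151×0.22) = 0.0367 mA, I_C = β·I_B = 5.51 mA.
Then V_CE = 13 − 5.51×6.8 − 5.55×0.22 = -25.7 V < 0.2 V — the active assumption fails.
Re-solve with V_CE = 0.2 V. KCL at the emitter: V_E/R_E = (V_BB−0.7−V_E)/R_B + (V_CC−0.2−V_E)/R_C, giving V_E = 0.41 V.
I_C = (V_CC − 0.2 − V_E)/R_C = (12.8 − 0.41)/6.8 = 1.82 mA.
Check: I_B = (9.3 − 0.41)/220 = 0.0404 mA, and β·I_B = 6.06 mA > I_C, confirming saturation.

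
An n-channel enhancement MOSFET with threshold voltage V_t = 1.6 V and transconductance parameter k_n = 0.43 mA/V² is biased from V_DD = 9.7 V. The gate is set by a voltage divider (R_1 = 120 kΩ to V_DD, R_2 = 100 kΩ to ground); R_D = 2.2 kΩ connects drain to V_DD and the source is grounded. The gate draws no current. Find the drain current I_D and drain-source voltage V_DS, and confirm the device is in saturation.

I_D ≈ 1.7 mA, V_DS ≈ 6 V

V_G = V_DD·R_2/(R_1+R_2) = 9.7×100/220 = 4.41 V. With the source grounded, V_GS = V_G = 4.41 V.
Assume saturation: I_D = (k_n/2)(V_GS − V_t)² = (0.43/2)×(4.41 − 1.6)² = 0.215×2.81² = 1.7 mA.
V_DS = V_DD − I_D·R_D = 9.7 − 1.7×2.2 = 5.97 V.
Saturation requires V_DS ≥ V_GS − V_t = 2.81 V; 5.97 ≥ 2.81 ✓.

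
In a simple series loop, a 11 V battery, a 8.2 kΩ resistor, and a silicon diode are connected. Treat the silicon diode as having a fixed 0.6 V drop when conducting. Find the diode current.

KVL around the loop: 11 = V_D + I·R = 0.6 + I × 8.2 kΩ.
So I = (11 − 0.6) / 8.2 kΩ = 10.4 / 8.2 = 1.27 mA.

I ≈ 1.3 mA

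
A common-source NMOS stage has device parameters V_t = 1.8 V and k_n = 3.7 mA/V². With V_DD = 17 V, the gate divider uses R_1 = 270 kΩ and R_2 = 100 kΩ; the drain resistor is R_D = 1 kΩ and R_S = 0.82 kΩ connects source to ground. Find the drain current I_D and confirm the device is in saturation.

I_D ≈ 2.1 mA

V_G = V_DD·R_2/(R_1+R_2) = 17×100/370 = 4.59 V.
Assume saturation: I_D = (k_n/2)(V_GS − V_t)² with V_GS = V_G − I_D·R_S = 4.59 − 0.82·I_D.
Substituting gives 1.24·I_D² − 9.48·I_D + 14.4 = 0, with roots I_D = 2.11 or 5.51 mA.
The root I_D = 5.51 mA gives V_GS = 0.0737 V ≤ V_t, so take I_D = 2.11 mA.
Then V_GS = 2.87 V and V_DS = V_DD − I_D(R_D+R_S) = 17 − 2.11×1.82 = 13.2 V.
Saturation requires V_DS ≥ V_GS − V_t = 1.07 V; 13.2 ≥ 1.07 ✓.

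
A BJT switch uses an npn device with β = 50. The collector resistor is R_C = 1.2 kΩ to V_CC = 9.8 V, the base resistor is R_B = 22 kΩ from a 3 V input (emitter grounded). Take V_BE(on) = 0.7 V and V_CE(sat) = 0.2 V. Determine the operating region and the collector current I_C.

active; I_C ≈ 5.2 mA

Assume active. Base-emitter loop: I_B = (V_BB − V_BE)/R_B = (3 − 0.7)/22 = 0.105 mA.
I_C = β·I_B = 50×0.105 = 5.23 mA.
V_CE = V_CC − I_C·R_C = 9.8 − 5.23×1.2 = 3.53 V > V_CE(sat), so the active-region assumption holds.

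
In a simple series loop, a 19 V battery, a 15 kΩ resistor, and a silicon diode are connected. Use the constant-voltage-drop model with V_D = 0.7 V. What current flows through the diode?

I ≈ 1.2 mA

KVL around the loop: 19 = V_D + I·R = 0.7 + I × 15 kΩ.
So I = (19 − 0.7) / 15 kΩ = 18.3 / 15 = 1.22 mA.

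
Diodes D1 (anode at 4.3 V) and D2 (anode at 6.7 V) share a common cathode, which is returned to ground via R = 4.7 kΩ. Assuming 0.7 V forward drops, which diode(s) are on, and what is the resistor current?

Only D2 conducts; I_R ≈ 1.3 mA

Assume both conduct. Then node N would need to be at both 4.3−0.7 = 3.6 V and 6.7−0.7 = 6 V, which is impossible.
Assume only D2 conducts: V_N = 6.7 − 0.7 = 6 V, so I_R = 6/4.7 = 1.28 mA.
Check D1: its anode-to-cathode voltage is 4.3 − 6 = -1.7 V < 0.7 V, so it is off. The assumption is consistent.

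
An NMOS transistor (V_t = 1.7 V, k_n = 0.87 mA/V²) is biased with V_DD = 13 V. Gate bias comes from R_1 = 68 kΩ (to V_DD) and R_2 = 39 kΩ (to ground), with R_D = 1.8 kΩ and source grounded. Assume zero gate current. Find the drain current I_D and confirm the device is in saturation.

I_D ≈ 4 mA

V_G = V_DD·R_2/(R_1+R_2) = 13×39/107 = 4.74 V. With the source grounded, V_GS = V_G = 4.74 V.
Assume saturation: I_D = (k_n/2)(V_GS − V_t)² = (0.87/2)×(4.74 − 1.7)² = 0.435×3.04² = 4.02 mA.
V_DS = V_DD − I_D·R_D = 13 − 4.02×1.8 = 5.77 V.
Saturation requires V_DS ≥ V_GS − V_t = 3.04 V; 5.77 ≥ 3.04 ✓.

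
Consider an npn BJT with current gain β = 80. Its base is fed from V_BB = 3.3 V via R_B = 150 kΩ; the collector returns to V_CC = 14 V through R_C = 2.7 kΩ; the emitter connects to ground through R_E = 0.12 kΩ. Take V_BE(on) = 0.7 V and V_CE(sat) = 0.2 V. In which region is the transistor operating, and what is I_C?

active; I_C ≈ 1.3 mA

Assume active. Base-emitter loop: I_B = (V_BB − V_BE)/(R_B + (β+1)R_E) = (3.3 − 0.7)/(150 + 81×0.12) = 0.0163 mA.
I_C = β·I_B = 80×0.0163 = 1.3 mA.
V_CE = V_CC − I_C·R_C − I_E·R_E = 14 − 1.3×2.7 − 1.32×0.12 = 10.3 V > V_CE(sat), so the active-region assumption holds.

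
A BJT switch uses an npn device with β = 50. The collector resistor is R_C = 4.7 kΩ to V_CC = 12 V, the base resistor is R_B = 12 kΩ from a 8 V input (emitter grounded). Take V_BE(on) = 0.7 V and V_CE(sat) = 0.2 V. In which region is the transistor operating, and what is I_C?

Assume active: I_B = (8 − 0.7)/12 = 0.608 mA, giving I_C = β·I_B = 30.4 mA.
But then V_CE = 12 − 30.4×4.7 = -131 V < V_CE(sat) = 0.2 V — impossible in the active region.
So the transistor is saturated. With V_CE = 0.2 V, I_C = (V_CC − 0.2)/R_C = 11.8/4.7 = 2.51 mA.
Check: β·I_B = 30.4 mA > I_C = 2.51 mA, confirming saturation.

saturation; I_C ≈ 2.5 mA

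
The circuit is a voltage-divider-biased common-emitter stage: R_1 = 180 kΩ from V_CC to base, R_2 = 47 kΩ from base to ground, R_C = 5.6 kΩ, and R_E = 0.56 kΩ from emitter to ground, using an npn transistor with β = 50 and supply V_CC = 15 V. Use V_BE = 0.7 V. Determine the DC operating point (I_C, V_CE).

Thevenize the base divider: V_Th = V_CC·R_2/(R_1+R_2) = 15×47/227 = 3.11 V, R_Th = R_1‖R_2 = 37.3 kΩ.
Base-emitter loop: V_Th = I_B·R_Th + V_BE + (β+1)I_B·R_E, so I_B = (3.11 − 0.7) / (37.3 + 51×0.56) = 0.0365 mA.
I_C = β·I_B = 50×0.0365 = 1.83 mA, and I_E = (β+1)I_B = 1.86 mA.
V_CE = V_CC − I_C·R_C − I_E·R_E = 15 − 1.83×5.6 − 1.86×0.56 = 3.72 V.
V_CE = 3.72 V > 0.2 V confirms active-region operation.

I_C ≈ 1.8 mA, V_CE ≈ 3.7 V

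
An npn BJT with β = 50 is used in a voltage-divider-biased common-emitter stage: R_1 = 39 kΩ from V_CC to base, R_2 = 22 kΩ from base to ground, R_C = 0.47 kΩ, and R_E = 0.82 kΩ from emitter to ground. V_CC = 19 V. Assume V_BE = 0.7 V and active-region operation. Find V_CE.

V_CE ≈ 12 V

Thevenize the base divider: V_Th = V_CC·R_2/(R_1+R_2) = 19×22/61 = 6.85 V, R_Th = R_1‖R_2 = 14.1 kΩ.
Base-emitter loop: V_Th = I_B·R_Th + V_BE + (β+1)I_B·R_E, so I_B = (6.85 − 0.7) / (14.1 + 51×0.82) = 0.11 mA.
I_C = β·I_B = 50×0.11 = 5.5 mA, and I_E = (β+1)I_B = 5.61 mA.
V_CE = V_CC − I_C·R_C − I_E·R_E = 19 − 5.5×0.47 − 5.61×0.82 = 11.8 V.
V_CE = 11.8 V > 0.2 V confirms active-region operation.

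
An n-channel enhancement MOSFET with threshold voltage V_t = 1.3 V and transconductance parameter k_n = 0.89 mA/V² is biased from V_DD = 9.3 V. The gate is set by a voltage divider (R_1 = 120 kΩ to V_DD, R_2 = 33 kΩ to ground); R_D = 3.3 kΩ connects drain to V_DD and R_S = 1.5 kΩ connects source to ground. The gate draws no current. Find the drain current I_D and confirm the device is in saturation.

I_D ≈ 0.12 mA

V_G = V_DD·R_2/(R_1+R_2) = 9.3×33/153 = 2.01 V.
Assume saturation: I_D = (k_n/2)(V_GS − V_t)² with V_GS = V_G − I_D·R_S = 2.01 − 1.5·I_D.
Substituting gives 1·I_D² − 1.94·I_D + 0.222 = 0, with roots I_D = 0.122 or 1.82 mA.
The root I_D = 1.82 mA gives V_GS = -0.721 V ≤ V_t, so take I_D = 0.122 mA.
Then V_GS = 1.82 V and V_DS = V_DD − I_D(R_D+R_S) = 9.3 − 0.122×4.8 = 8.72 V.
Saturation requires V_DS ≥ V_GS − V_t = 0.523 V; 8.72 ≥ 0.523 ✓.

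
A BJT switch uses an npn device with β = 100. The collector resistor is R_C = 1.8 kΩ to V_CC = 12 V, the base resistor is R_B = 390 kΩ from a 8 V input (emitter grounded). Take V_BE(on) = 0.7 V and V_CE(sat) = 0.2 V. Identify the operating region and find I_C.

active; I_C ≈ 1.9 mA

Assume active. Base-emitter loop: I_B = (V_BB − V_BE)/R_B = (8 − 0.7)/390 = 0.0187 mA.
I_C = β·I_B = 100×0.0187 = 1.87 mA.
V_CE = V_CC − I_C·R_C = 12 − 1.87×1.8 = 8.63 V > V_CE(sat), so the active-region assumption holds.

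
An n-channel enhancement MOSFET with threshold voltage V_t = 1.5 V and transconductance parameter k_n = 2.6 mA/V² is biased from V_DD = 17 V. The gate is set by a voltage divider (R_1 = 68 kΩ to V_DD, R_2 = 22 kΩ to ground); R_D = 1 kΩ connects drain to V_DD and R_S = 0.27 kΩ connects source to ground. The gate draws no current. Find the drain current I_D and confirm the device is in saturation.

I_D ≈ 3.6 mA

V_G = V_DD·R_2/(R_1+R_2) = 17×22/90 = 4.16 V.
Assume saturation: I_D = (k_n/2)(V_GS − V_t)² with V_GS = V_G − I_D·R_S = 4.16 − 0.27·I_D.
Substituting gives 0.0948·I_D² − 2.86·I_D + 9.17 = 0, with roots I_D = 3.64 or 26.6 mA.
The root I_D = 26.6 mA gives V_GS = -3.02 V ≤ V_t, so take I_D = 3.64 mA.
Then V_GS = 3.17 V and V_DS = V_DD − I_D(R_D+R_S) = 17 − 3.64×1.27 = 12.4 V.
Saturation requires V_DS ≥ V_GS − V_t = 1.67 V; 12.4 ≥ 1.67 ✓.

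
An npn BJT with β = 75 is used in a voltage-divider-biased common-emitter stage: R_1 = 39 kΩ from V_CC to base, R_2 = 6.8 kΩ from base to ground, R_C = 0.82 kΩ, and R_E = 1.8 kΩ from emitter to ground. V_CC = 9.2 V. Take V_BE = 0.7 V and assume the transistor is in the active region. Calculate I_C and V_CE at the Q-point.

Thevenize the base divider: V_Th = V_CC·R_2/(R_1+R_2) = 9.2×6.8/45.8 = 1.37 V, R_Th = R_1‖R_2 = 5.79 kΩ.
Base-emitter loop: V_Th = I_B·R_Th + V_BE + (β+1)I_B·R_E, so I_B = (1.37 − 0.7) / (5.79 + 76×1.8) = 0.00467 mA.
I_C = β·I_B = 75×0.00467 = 0.35 mA, and I_E = (β+1)I_B = 0.355 mA.
V_CE = V_CC − I_C·R_C − I_E·R_E = 9.2 − 0.35×0.82 − 0.355×1.8 = 8.27 V.
V_CE = 8.27 V > 0.2 V confirms active-region operation.

I_C ≈ 0.35 mA, V_CE ≈ 8.3 V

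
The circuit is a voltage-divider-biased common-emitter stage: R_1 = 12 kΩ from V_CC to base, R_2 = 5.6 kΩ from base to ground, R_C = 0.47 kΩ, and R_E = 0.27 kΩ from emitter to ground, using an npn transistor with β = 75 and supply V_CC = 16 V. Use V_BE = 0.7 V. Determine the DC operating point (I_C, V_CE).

I_C ≈ 14 mA, V_CE ≈ 5.9 V

Thevenize the base divider: V_Th = V_CC·R_2/(R_1+R_2) = 16×5.6/17.6 = 5.09 V, R_Th = R_1‖R_2 = 3.82 kΩ.
Base-emitter loop: V_Th = I_B·R_Th + V_BE + (β+1)I_B·R_E, so I_B = (5.09 − 0.7) / (3.82 + 76×0.27) = 0.18 mA.
I_C = β·I_B = 75×0.18 = 13.5 mA, and I_E = (β+1)I_B = 13.7 mA.
V_CE = V_CC − I_C·R_C − I_E·R_E = 16 − 13.5×0.47 − 13.7×0.27 = 5.94 V.
V_CE = 5.94 V > 0.2 V confirms active-region operation.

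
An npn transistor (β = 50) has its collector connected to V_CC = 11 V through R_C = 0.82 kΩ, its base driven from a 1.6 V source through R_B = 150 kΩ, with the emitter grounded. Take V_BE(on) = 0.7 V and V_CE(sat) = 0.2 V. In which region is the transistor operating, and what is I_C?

active; I_C ≈ 0.3 mA

Assume active. Base-emitter loop: I_B = (V_BB − V_BE)/R_B = (1.6 − 0.7)/150 = 0.006 mA.
I_C = β·I_B = 50×0.006 = 0.3 mA.
V_CE = V_CC − I_C·R_C = 11 − 0.3×0.82 = 10.8 V > V_CE(sat), so the active-region assumption holds.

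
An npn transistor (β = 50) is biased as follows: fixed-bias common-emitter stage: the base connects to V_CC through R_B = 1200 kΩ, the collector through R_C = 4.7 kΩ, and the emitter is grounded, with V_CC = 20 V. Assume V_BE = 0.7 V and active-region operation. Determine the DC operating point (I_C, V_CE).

I_C ≈ 0.8 mA, V_CE ≈ 16 V

Base loop: V_CC = I_B·R_B + V_BE, so I_B = (20 − 0.7)/1200 kΩ = 0.0161 mA.
In the active region I_C = β·I_B = 50 × 0.0161 = 0.804 mA.
Collector loop: V_CE = V_CC − I_C·R_C = 20 − 0.804×4.7 = 16.2 V.
Since V_CE = 16.2 V > V_CE(sat) ≈ 0.2 V, the transistor is in the active region as assumed.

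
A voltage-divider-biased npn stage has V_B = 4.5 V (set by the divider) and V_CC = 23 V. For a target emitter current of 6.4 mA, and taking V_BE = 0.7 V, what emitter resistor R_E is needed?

V_E = V_B − V_BE = 4.5 − 0.7 = 3.8 V.
R_E = V_E / I_E = 3.8 / 6.4 = 0.594 kΩ.

R_E ≈ 0.59 kΩ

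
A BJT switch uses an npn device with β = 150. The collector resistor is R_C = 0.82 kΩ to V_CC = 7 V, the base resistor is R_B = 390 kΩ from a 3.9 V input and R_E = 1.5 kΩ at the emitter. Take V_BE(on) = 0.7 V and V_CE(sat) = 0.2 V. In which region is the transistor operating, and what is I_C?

Assume active. Base-emitter loop: I_B = (V_BB − V_BE)/(R_B + (β+1)R_E) = (3.9 − 0.7)/(390 + 151×1.5) = 0.00519 mA.
I_C = β·I_B = 150×0.00519 = 0.779 mA.
V_CE = V_CC − I_C·R_C − I_E·R_E = 7 − 0.779×0.82 − 0.784×1.5 = 5.19 V > V_CE(sat), so the active-region assumption holds.

active; I_C ≈ 0.78 mA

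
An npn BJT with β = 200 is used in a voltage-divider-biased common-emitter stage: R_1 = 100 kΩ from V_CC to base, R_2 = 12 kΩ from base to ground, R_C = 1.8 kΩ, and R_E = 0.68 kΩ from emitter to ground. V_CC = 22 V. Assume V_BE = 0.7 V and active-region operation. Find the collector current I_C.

Thevenize the base divider: V_Th = V_CC·R_2/(R_1+R_2) = 22×12/112 = 2.36 V, R_Th = R_1‖R_2 = 10.7 kΩ.
Base-emitter loop: V_Th = I_B·R_Th + V_BE + (β+1)I_B·R_E, so I_B = (2.36 − 0.7) / (10.7 + 201×0.68) = 0.0112 mA.
I_C = β·I_B = 200×0.0112 = 2.25 mA, and I_E = (β+1)I_B = 2.26 mA.
V_CE = V_CC − I_C·R_C − I_E·R_E = 22 − 2.25×1.8 − 2.26×0.68 = 16.4 V.
V_CE = 16.4 V > 0.2 V confirms active-region operation.

I_C ≈ 2.2 mA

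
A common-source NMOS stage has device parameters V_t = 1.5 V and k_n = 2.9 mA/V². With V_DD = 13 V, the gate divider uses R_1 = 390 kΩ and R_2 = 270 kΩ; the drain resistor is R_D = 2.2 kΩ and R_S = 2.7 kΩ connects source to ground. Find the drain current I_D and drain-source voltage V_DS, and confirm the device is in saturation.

I_D ≈ 1.1 mA, V_DS ≈ 7.6 V

V_G = V_DD·R_2/(R_1+R_2) = 13×270/660 = 5.32 V.
Assume saturation: I_D = (k_n/2)(V_GS − V_t)² with V_GS = V_G − I_D·R_S = 5.32 − 2.7·I_D.
Substituting gives 10.6·I_D² − 30.9·I_D + 21.1 = 0, with roots I_D = 1.09 or 1.83 mA.
The root I_D = 1.83 mA gives V_GS = 0.377 V ≤ V_t, so take I_D = 1.09 mA.
Then V_GS = 2.37 V and V_DS = V_DD − I_D(R_D+R_S) = 13 − 1.09×4.9 = 7.65 V.
Saturation requires V_DS ≥ V_GS − V_t = 0.868 V; 7.65 ≥ 0.868 ✓.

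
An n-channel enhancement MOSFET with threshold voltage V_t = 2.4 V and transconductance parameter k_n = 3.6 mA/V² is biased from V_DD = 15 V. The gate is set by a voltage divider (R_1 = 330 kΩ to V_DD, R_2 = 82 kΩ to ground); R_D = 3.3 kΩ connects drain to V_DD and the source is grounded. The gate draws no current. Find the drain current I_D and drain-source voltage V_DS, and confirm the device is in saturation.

V_G = V_DD·R_2/(R_1+R_2) = 15×82/412 = 2.99 V. With the source grounded, V_GS = V_G = 2.99 V.
Assume saturation: I_D = (k_n/2)(V_GS − V_t)² = (3.6/2)×(2.99 − 2.4)² = 1.8×0.585² = 0.617 mA.
V_DS = V_DD − I_D·R_D = 15 − 0.617×3.3 = 13 V.
Saturation requires V_DS ≥ V_GS − V_t = 0.585 V; 13 ≥ 0.585 ✓.

I_D ≈ 0.62 mA, V_DS ≈ 13 V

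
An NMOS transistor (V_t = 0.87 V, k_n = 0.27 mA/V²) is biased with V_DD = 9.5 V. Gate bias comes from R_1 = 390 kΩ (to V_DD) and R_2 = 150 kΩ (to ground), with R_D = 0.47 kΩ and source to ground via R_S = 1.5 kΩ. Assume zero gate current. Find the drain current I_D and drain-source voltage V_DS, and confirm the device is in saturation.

I_D ≈ 0.26 mA, V_DS ≈ 9 V

V_G = V_DD·R_2/(R_1+R_2) = 9.5×150/540 = 2.64 V.
Assume saturation: I_D = (k_n/2)(V_GS − V_t)² with V_GS = V_G − I_D·R_S = 2.64 − 1.5·I_D.
Substituting gives 0.304·I_D² − 1.72·I_D + 0.422 = 0, with roots I_D = 0.258 or 5.39 mA.
The root I_D = 5.39 mA gives V_GS = -5.45 V ≤ V_t, so take I_D = 0.258 mA.
Then V_GS = 2.25 V and V_DS = V_DD − I_D(R_D+R_S) = 9.5 − 0.258×1.97 = 8.99 V.
Saturation requires V_DS ≥ V_GS − V_t = 1.38 V; 8.99 ≥ 1.38 ✓.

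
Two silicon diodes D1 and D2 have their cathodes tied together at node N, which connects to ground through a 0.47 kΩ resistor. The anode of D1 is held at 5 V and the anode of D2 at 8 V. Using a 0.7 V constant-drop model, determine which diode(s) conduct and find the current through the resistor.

Only D2 conducts; I_R ≈ 16 mA

Assume both conduct. Then node N would need to be at both 5−0.7 = 4.3 V and 8−0.7 = 7.3 V, which is impossible.
Assume only D2 conducts: V_N = 8 − 0.7 = 7.3 V, so I_R = 7.3/0.47 = 15.5 mA.
Check D1: its anode-to-cathode voltage is 5 − 7.3 = -2.3 V < 0.7 V, so it is off. The assumption is consistent.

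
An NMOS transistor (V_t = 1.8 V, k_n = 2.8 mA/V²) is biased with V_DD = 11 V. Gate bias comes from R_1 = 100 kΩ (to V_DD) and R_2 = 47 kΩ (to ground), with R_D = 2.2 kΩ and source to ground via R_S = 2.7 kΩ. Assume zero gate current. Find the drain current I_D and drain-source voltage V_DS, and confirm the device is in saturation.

I_D ≈ 0.43 mA, V_DS ≈ 8.9 V

V_G = V_DD·R_2/(R_1+R_2) = 11×47/147 = 3.52 V.
Assume saturation: I_D = (k_n/2)(V_GS − V_t)² with V_GS = V_G − I_D·R_S = 3.52 − 2.7·I_D.
Substituting gives 10.2·I_D² − 14·I_D + 4.13 = 0, with roots I_D = 0.431 or 0.939 mA.
The root I_D = 0.939 mA gives V_GS = 0.981 V ≤ V_t, so take I_D = 0.431 mA.
Then V_GS = 2.35 V and V_DS = V_DD − I_D(R_D+R_S) = 11 − 0.431×4.9 = 8.89 V.
Saturation requires V_DS ≥ V_GS − V_t = 0.555 V; 8.89 ≥ 0.555 ✓.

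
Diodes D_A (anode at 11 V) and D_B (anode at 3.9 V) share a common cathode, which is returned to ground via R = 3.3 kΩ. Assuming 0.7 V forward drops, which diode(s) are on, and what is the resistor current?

Assume both conduct. Then node N would need to be at both 11−0.7 = 10.3 V and 3.9−0.7 = 3.2 V, which is impossible.
Assume only D_A conducts: V_N = 11 − 0.7 = 10.3 V, so I_R = 10.3/3.3 = 3.12 mA.
Check D_B: its anode-to-cathode voltage is 3.9 − 10.3 = -6.4 V < 0.7 V, so it is off. The assumption is consistent.

Only D_A conducts; I_R ≈ 3.1 mA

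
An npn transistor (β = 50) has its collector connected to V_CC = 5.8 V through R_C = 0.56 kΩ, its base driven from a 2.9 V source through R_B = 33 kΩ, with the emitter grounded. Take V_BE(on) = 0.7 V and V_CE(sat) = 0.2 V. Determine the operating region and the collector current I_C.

active; I_C ≈ 3.3 mA

Assume active. Base-emitter loop: I_B = (V_BB − V_BE)/R_B = (2.9 − 0.7)/33 = 0.0667 mA.
I_C = β·I_B = 50×0.0667 = 3.33 mA.
V_CE = V_CC − I_C·R_C = 5.8 − 3.33×0.56 = 3.93 V > V_CE(sat), so the active-region assumption holds.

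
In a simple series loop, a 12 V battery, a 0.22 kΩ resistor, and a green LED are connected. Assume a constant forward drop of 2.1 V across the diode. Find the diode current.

I ≈ 45 mA

KVL around the loop: 12 = V_D + I·R = 2.1 + I × 0.22 kΩ.
So I = (12 − 2.1) / 0.22 kΩ = 9.9 / 0.22 = 45 mA.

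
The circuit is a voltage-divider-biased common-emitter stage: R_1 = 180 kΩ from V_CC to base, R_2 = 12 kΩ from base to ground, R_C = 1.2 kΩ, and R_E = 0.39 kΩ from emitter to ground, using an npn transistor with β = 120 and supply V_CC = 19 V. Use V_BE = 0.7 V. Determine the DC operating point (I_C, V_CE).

Thevenize the base divider: V_Th = V_CC·R_2/(R_1+R_2) = 19×12/192 = 1.19 V, R_Th = R_1‖R_2 = 11.2 kΩ.
Base-emitter loop: V_Th = I_B·R_Th + V_BE + (β+1)I_B·R_E, so I_B = (1.19 − 0.7) / (11.2 + 121×0.39) = 0.00834 mA.
I_C = β·I_B = 120×0.00834 = 1 mA, and I_E = (β+1)I_B = 1.01 mA.
V_CE = V_CC − I_C·R_C − I_E·R_E = 19 − 1×1.2 − 1.01×0.39 = 17.4 V.
V_CE = 17.4 V > 0.2 V confirms active-region operation.

I_C ≈ 1 mA, V_CE ≈ 17 V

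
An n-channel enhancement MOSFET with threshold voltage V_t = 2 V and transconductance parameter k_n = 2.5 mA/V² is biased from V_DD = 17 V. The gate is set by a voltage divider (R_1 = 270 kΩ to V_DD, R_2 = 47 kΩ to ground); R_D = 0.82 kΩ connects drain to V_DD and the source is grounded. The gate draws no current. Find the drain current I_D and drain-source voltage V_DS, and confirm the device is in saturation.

I_D ≈ 0.34 mA, V_DS ≈ 17 V

V_G = V_DD·R_2/(R_1+R_2) = 17×47/317 = 2.52 V. With the source grounded, V_GS = V_G = 2.52 V.
Assume saturation: I_D = (k_n/2)(V_GS − V_t)² = (2.5/2)×(2.52 − 2)² = 1.25×0.521² = 0.339 mA.
V_DS = V_DD − I_D·R_D = 17 − 0.339×0.82 = 16.7 V.
Saturation requires V_DS ≥ V_GS − V_t = 0.521 V; 16.7 ≥ 0.521 ✓.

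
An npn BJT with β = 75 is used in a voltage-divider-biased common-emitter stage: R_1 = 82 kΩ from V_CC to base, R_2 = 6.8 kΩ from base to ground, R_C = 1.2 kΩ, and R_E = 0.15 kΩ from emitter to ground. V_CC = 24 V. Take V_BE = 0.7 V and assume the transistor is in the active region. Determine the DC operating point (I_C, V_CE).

I_C ≈ 4.8 mA, V_CE ≈ 17 V

Thevenize the base divider: V_Th = V_CC·R_2/(R_1+R_2) = 24×6.8/88.8 = 1.84 V, R_Th = R_1‖R_2 = 6.28 kΩ.
Base-emitter loop: V_Th = I_B·R_Th + V_BE + (β+1)I_B·R_E, so I_B = (1.84 − 0.7) / (6.28 + 76×0.15) = 0.0644 mA.
I_C = β·I_B = 75×0.0644 = 4.83 mA, and I_E = (β+1)I_B = 4.89 mA.
V_CE = V_CC − I_C·R_C − I_E·R_E = 24 − 4.83×1.2 − 4.89×0.15 = 17.5 V.
V_CE = 17.5 V > 0.2 V confirms active-region operation.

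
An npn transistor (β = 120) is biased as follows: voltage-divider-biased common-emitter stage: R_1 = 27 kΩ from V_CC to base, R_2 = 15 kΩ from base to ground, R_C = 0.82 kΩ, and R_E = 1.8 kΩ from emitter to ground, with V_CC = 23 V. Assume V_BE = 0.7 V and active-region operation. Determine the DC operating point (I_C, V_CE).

I_C ≈ 4 mA, V_CE ≈ 13 V

Thevenize the base divider: V_Th = V_CC·R_2/(R_1+R_2) = 23×15/42 = 8.21 V, R_Th = R_1‖R_2 = 9.64 kΩ.
Base-emitter loop: V_Th = I_B·R_Th + V_BE + (β+1)I_B·R_E, so I_B = (8.21 − 0.7) / (9.64 + 121×1.8) = 0.033 mA.
I_C = β·I_B = 120×0.033 = 3.96 mA, and I_E = (β+1)I_B = 4 mA.
V_CE = V_CC − I_C·R_C − I_E·R_E = 23 − 3.96×0.82 − 4×1.8 = 12.6 V.
V_CE = 12.6 V > 0.2 V confirms active-region operation.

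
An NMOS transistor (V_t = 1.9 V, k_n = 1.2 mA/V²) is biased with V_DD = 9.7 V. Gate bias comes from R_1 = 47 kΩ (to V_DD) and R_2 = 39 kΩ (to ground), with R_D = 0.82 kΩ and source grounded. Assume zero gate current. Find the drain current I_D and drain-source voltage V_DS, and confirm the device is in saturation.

I_D ≈ 3.7 mA, V_DS ≈ 6.6 V

V_G = V_DD·R_2/(R_1+R_2) = 9.7×39/86 = 4.4 V. With the source grounded, V_GS = V_G = 4.4 V.
Assume saturation: I_D = (k_n/2)(V_GS − V_t)² = (1.2/2)×(4.4 − 1.9)² = 0.6×2.5² = 3.75 mA.
V_DS = V_DD − I_D·R_D = 9.7 − 3.75×0.82 = 6.63 V.
Saturation requires V_DS ≥ V_GS − V_t = 2.5 V; 6.63 ≥ 2.5 ✓.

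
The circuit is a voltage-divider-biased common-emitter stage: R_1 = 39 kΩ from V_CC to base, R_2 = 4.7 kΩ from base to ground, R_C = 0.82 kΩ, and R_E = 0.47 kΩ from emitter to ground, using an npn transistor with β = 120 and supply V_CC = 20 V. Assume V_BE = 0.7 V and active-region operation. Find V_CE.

V_CE ≈ 16 V

Thevenize the base divider: V_Th = V_CC·R_2/(R_1+R_2) = 20×4.7/43.7 = 2.15 V, R_Th = R_1‖R_2 = 4.19 kΩ.
Base-emitter loop: V_Th = I_B·R_Th + V_BE + (β+1)I_B·R_E, so I_B = (2.15 − 0.7) / (4.19 + 121×0.47) = 0.0238 mA.
I_C = β·I_B = 120×0.0238 = 2.85 mA, and I_E = (β+1)I_B = 2.88 mA.
V_CE = V_CC − I_C·R_C − I_E·R_E = 20 − 2.85×0.82 − 2.88×0.47 = 16.3 V.
V_CE = 16.3 V > 0.2 V confirms active-region operation.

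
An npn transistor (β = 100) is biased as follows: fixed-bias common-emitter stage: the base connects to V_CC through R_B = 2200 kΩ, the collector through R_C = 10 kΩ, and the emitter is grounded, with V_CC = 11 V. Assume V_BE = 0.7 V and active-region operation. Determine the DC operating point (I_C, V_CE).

I_C ≈ 0.47 mA, V_CE ≈ 6.3 V

Base loop: V_CC = I_B·R_B + V_BE, so I_B = (11 − 0.7)/2200 kΩ = 0.00468 mA.
In the active region I_C = β·I_B = 100 × 0.00468 = 0.468 mA.
Collector loop: V_CE = V_CC − I_C·R_C = 11 − 0.468×10 = 6.32 V.
Since V_CE = 6.32 V > V_CE(sat) ≈ 0.2 V, the transistor is in the active region as assumed.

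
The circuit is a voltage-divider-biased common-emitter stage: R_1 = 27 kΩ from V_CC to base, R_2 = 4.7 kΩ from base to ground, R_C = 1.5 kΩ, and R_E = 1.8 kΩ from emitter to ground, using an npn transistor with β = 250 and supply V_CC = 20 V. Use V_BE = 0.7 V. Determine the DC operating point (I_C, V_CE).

Thevenize the base divider: V_Th = V_CC·R_2/(R_1+R_2) = 20×4.7/31.7 = 2.97 V, R_Th = R_1‖R_2 = 4 kΩ.
Base-emitter loop: V_Th = I_B·R_Th + V_BE + (β+1)I_B·R_E, so I_B = (2.97 − 0.7) / (4 + 251×1.8) = 0.00497 mA.
I_C = β·I_B = 250×0.00497 = 1.24 mA, and I_E = (β+1)I_B = 1.25 mA.
V_CE = V_CC − I_C·R_C − I_E·R_E = 20 − 1.24×1.5 − 1.25×1.8 = 15.9 V.
V_CE = 15.9 V > 0.2 V confirms active-region operation.

I_C ≈ 1.2 mA, V_CE ≈ 16 V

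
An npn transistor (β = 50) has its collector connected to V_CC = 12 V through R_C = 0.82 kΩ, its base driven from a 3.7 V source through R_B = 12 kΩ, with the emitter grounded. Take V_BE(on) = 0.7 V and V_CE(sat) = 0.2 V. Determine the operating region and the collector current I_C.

Assume active. Base-emitter loop: I_B = (V_BB − V_BE)/R_B = (3.7 − 0.7)/12 = 0.25 mA.
I_C = β·I_B = 50×0.25 = 12.5 mA.
V_CE = V_CC − I_C·R_C = 12 − 12.5×0.82 = 1.75 V > V_CE(sat), so the active-region assumption holds.

active; I_C ≈ 12 mA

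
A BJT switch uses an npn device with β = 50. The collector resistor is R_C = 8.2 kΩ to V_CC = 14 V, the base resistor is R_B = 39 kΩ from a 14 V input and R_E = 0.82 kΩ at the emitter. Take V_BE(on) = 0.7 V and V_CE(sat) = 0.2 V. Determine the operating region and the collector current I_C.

Assume active: I_B = (14 − 0.7)/(39 + 51×0.82) = 0.165 mA, I_C = β·I_B = 8.23 mA.
Then V_CE = 14 − 8.23×8.2 − 8.39×0.82 = -60.4 V < 0.2 V — the active assumption fails.
Re-solve with V_CE = 0.2 V. KCL at the emitter: V_E/R_E = (V_BB−0.7−V_E)/R_B + (V_CC−0.2−V_E)/R_C, giving V_E = 1.48 V.
I_C = (V_CC − 0.2 − V_E)/R_C = (13.8 − 1.48)/8.2 = 1.5 mA.
Check: I_B = (13.3 − 1.48)/39 = 0.303 mA, and β·I_B = 15.2 mA > I_C, confirming saturation.

saturation; I_C ≈ 1.5 mA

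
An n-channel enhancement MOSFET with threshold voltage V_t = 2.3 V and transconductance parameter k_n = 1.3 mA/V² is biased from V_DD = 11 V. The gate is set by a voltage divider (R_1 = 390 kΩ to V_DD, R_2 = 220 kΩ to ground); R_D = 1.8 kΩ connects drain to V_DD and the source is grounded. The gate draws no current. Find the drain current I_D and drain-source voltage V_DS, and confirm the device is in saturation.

I_D ≈ 1.8 mA, V_DS ≈ 7.7 V

V_G = V_DD·R_2/(R_1+R_2) = 11×220/610 = 3.97 V. With the source grounded, V_GS = V_G = 3.97 V.
Assume saturation: I_D = (k_n/2)(V_GS − V_t)² = (1.3/2)×(3.97 − 2.3)² = 0.65×1.67² = 1.81 mA.
V_DS = V_DD − I_D·R_D = 11 − 1.81×1.8 = 7.75 V.
Saturation requires V_DS ≥ V_GS − V_t = 1.67 V; 7.75 ≥ 1.67 ✓.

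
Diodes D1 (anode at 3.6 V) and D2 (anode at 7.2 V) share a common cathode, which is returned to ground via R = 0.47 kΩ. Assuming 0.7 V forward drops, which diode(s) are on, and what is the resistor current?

Only D2 conducts; I_R ≈ 14 mA

Assume both conduct. Then node N would need to be at both 3.6−0.7 = 2.9 V and 7.2−0.7 = 6.5 V, which is impossible.
Assume only D2 conducts: V_N = 7.2 − 0.7 = 6.5 V, so I_R = 6.5/0.47 = 13.8 mA.
Check D1: its anode-to-cathode voltage is 3.6 − 6.5 = -2.9 V < 0.7 V, so it is off. The assumption is consistent.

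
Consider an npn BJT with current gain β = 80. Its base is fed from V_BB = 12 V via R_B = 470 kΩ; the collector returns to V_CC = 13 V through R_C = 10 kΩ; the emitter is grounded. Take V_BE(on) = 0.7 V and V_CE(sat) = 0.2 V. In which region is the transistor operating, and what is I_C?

Assume active: I_B = (12 − 0.7)/470 = 0.024 mA, giving I_C = β·I_B = 1.92 mA.
But then V_CE = 13 − 1.92×10 = -6.23 V < V_CE(sat) = 0.2 V — impossible in the active region.
So the transistor is saturated. With V_CE = 0.2 V, I_C = (V_CC − 0.2)/R_C = 12.8/10 = 1.28 mA.
Check: β·I_B = 1.92 mA > I_C = 1.28 mA, confirming saturation.

saturation; I_C ≈ 1.3 mA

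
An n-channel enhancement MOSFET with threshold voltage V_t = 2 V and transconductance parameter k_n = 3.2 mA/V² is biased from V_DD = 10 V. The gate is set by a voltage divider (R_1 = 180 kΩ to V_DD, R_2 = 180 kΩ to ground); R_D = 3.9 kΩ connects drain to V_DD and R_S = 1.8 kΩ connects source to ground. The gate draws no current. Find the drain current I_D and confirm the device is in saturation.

I_D ≈ 1.2 mA

V_G = V_DD·R_2/(R_1+R_2) = 10×180/360 = 5 V.
Assume saturation: I_D = (k_n/2)(V_GS − V_t)² with V_GS = V_G − I_D·R_S = 5 − 1.8·I_D.
Substituting gives 5.18·I_D² − 18.3·I_D + 14.4 = 0, with roots I_D = 1.19 or 2.34 mA.
The root I_D = 2.34 mA gives V_GS = 0.791 V ≤ V_t, so take I_D = 1.19 mA.
Then V_GS = 2.86 V and V_DS = V_DD − I_D(R_D+R_S) = 10 − 1.19×5.7 = 3.23 V.
Saturation requires V_DS ≥ V_GS − V_t = 0.862 V; 3.23 ≥ 0.862 ✓.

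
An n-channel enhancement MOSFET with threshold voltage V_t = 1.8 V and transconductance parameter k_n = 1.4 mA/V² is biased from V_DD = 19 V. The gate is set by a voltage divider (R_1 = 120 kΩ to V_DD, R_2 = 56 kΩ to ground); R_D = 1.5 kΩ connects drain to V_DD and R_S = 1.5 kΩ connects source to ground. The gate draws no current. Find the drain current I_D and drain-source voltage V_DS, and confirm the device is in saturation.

I_D ≈ 1.8 mA, V_DS ≈ 14 V

V_G = V_DD·R_2/(R_1+R_2) = 19×56/176 = 6.05 V.
Assume saturation: I_D = (k_n/2)(V_GS − V_t)² with V_GS = V_G − I_D·R_S = 6.05 − 1.5·I_D.
Substituting gives 1.57·I_D² − 9.92·I_D + 12.6 = 0, with roots I_D = 1.77 or 4.53 mA.
The root I_D = 4.53 mA gives V_GS = -0.743 V ≤ V_t, so take I_D = 1.77 mA.
Then V_GS = 3.39 V and V_DS = V_DD − I_D(R_D+R_S) = 19 − 1.77×3 = 13.7 V.
Saturation requires V_DS ≥ V_GS − V_t = 1.59 V; 13.7 ≥ 1.59 ✓.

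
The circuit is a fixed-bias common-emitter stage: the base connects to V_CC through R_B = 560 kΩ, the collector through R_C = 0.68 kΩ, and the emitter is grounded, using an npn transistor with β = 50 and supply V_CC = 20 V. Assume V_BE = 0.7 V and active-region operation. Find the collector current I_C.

I_C ≈ 1.7 mA

Base loop: V_CC = I_B·R_B + V_BE, so I_B = (20 − 0.7)/560 kΩ = 0.0345 mA.
In the active region I_C = β·I_B = 50 × 0.0345 = 1.72 mA.
Collector loop: V_CE = V_CC − I_C·R_C = 20 − 1.72×0.68 = 18.8 V.
Since V_CE = 18.8 V > V_CE(sat) ≈ 0.2 V, the transistor is in the active region as assumed.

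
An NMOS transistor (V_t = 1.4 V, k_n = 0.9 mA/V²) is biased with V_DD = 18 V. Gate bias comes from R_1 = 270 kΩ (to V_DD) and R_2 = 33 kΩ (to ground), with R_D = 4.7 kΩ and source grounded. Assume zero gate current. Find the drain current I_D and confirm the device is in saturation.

I_D ≈ 0.14 mA

V_G = V_DD·R_2/(R_1+R_2) = 18×33/303 = 1.96 V. With the source grounded, V_GS = V_G = 1.96 V.
Assume saturation: I_D = (k_n/2)(V_GS − V_t)² = (0.9/2)×(1.96 − 1.4)² = 0.45×0.56² = 0.141 mA.
V_DS = V_DD − I_D·R_D = 18 − 0.141×4.7 = 17.3 V.
Saturation requires V_DS ≥ V_GS − V_t = 0.56 V; 17.3 ≥ 0.56 ✓.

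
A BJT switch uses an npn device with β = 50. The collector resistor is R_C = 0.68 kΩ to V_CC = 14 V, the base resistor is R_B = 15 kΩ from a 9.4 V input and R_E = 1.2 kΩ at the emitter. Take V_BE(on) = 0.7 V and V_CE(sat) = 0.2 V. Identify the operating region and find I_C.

active; I_C ≈ 5.7 mA

Assume active. Base-emitter loop: I_B = (V_BB − V_BE)/(R_B + (β+1)R_E) = (9.4 − 0.7)/(15 + 51×1.2) = 0.114 mA.
I_C = β·I_B = 50×0.114 = 5.71 mA.
V_CE = V_CC − I_C·R_C − I_E·R_E = 14 − 5.71×0.68 − 5.82×1.2 = 3.13 V > V_CE(sat), so the active-region assumption holds.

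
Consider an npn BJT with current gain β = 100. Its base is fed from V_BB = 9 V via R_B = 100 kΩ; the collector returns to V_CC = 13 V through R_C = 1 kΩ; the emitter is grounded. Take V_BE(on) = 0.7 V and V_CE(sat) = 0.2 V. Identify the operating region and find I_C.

active; I_C ≈ 8.3 mA

Assume active. Base-emitter loop: I_B = (V_BB − V_BE)/R_B = (9 − 0.7)/100 = 0.083 mA.
I_C = β·I_B = 100×0.083 = 8.3 mA.
V_CE = V_CC − I_C·R_C = 13 − 8.3×1 = 4.7 V > V_CE(sat), so the active-region assumption holds.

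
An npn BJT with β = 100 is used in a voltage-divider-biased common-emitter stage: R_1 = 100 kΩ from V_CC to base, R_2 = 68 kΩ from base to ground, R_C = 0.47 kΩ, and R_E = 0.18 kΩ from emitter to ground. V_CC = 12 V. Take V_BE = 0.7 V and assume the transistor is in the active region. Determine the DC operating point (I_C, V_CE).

Thevenize the base divider: V_Th = V_CC·R_2/(R_1+R_2) = 12×68/168 = 4.86 V, R_Th = R_1‖R_2 = 40.5 kΩ.
Base-emitter loop: V_Th = I_B·R_Th + V_BE + (β+1)I_B·R_E, so I_B = (4.86 − 0.7) / (40.5 + 101×0.18) = 0.0709 mA.
I_C = β·I_B = 100×0.0709 = 7.09 mA, and I_E = (β+1)I_B = 7.16 mA.
V_CE = V_CC − I_C·R_C − I_E·R_E = 12 − 7.09×0.47 − 7.16×0.18 = 7.38 V.
V_CE = 7.38 V > 0.2 V confirms active-region operation.

I_C ≈ 7.1 mA, V_CE ≈ 7.4 V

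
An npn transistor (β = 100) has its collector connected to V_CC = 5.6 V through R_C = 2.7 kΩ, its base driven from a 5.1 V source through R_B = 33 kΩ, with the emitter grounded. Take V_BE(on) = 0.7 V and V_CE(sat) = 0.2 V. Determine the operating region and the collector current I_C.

saturation; I_C ≈ 2 mA

Assume active: I_B = (5.1 − 0.7)/33 = 0.133 mA, giving I_C = β·I_B = 13.3 mA.
But then V_CE = 5.6 − 13.3×2.7 = -30.4 V < V_CE(sat) = 0.2 V — impossible in the active region.
So the transistor is saturated. With V_CE = 0.2 V, I_C = (V_CC − 0.2)/R_C = 5.4/2.7 = 2 mA.
Check: β·I_B = 13.3 mA > I_C = 2 mA, confirming saturation.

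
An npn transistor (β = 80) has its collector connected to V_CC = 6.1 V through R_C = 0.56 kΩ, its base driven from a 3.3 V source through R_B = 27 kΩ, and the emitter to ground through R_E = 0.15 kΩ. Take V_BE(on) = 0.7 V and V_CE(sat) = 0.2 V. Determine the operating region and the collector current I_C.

Assume active. Base-emitter loop: I_B = (V_BB − V_BE)/(R_B + (β+1)R_E) = (3.3 − 0.7)/(27 + 81×0.15) = 0.0664 mA.
I_C = β·I_B = 80×0.0664 = 5.31 mA.
V_CE = V_CC − I_C·R_C − I_E·R_E = 6.1 − 5.31×0.56 − 5.38×0.15 = 2.32 V > V_CE(sat), so the active-region assumption holds.

active; I_C ≈ 5.3 mA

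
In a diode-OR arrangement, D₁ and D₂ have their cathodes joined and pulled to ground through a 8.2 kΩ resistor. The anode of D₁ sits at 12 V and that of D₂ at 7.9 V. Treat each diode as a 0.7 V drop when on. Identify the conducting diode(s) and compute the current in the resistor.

Assume both conduct. Then node N would need to be at both 12−0.7 = 11.3 V and 7.9−0.7 = 7.2 V, which is impossible.
Assume only D₁ conducts: V_N = 12 − 0.7 = 11.3 V, so I_R = 11.3/8.2 = 1.38 mA.
Check D₂: its anode-to-cathode voltage is 7.9 − 11.3 = -3.4 V < 0.7 V, so it is off. The assumption is consistent.

Only D₁ conducts; I_R ≈ 1.4 mA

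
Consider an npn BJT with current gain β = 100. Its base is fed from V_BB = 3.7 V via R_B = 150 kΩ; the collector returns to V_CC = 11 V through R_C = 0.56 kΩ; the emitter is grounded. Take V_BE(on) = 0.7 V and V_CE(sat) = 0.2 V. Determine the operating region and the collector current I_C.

active; I_C ≈ 2 mA

Assume active. Base-emitter loop: I_B = (V_BB − V_BE)/R_B = (3.7 − 0.7)/150 = 0.02 mA.
I_C = β·I_B = 100×0.02 = 2 mA.
V_CE = V_CC − I_C·R_C = 11 − 2×0.56 = 9.88 V > V_CE(sat), so the active-region assumption holds.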